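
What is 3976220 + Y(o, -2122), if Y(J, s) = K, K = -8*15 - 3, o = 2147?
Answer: 3976097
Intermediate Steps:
K = -123 (K = -120 - 3 = -123)
Y(J, s) = -123
3976220 + Y(o, -2122) = 3976220 - 123 = 3976097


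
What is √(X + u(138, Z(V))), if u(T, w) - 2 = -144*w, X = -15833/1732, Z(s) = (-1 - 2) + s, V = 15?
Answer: I*√1301279745/866 ≈ 41.655*I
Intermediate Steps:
Z(s) = -3 + s
X = -15833/1732 (X = -15833*1/1732 = -15833/1732 ≈ -9.1414)
u(T, w) = 2 - 144*w
√(X + u(138, Z(V))) = √(-15833/1732 + (2 - 144*(-3 + 15))) = √(-15833/1732 + (2 - 144*12)) = √(-15833/1732 + (2 - 1728)) = √(-15833/1732 - 1726) = √(-3005265/1732) = I*√1301279745/866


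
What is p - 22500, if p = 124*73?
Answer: -13448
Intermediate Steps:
p = 9052
p - 22500 = 9052 - 22500 = -13448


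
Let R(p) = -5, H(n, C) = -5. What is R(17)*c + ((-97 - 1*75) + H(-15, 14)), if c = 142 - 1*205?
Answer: 138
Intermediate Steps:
c = -63 (c = 142 - 205 = -63)
R(17)*c + ((-97 - 1*75) + H(-15, 14)) = -5*(-63) + ((-97 - 1*75) - 5) = 315 + ((-97 - 75) - 5) = 315 + (-172 - 5) = 315 - 177 = 138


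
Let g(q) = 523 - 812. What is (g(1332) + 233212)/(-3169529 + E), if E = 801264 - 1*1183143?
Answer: -232923/3551408 ≈ -0.065586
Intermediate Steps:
g(q) = -289
E = -381879 (E = 801264 - 1183143 = -381879)
(g(1332) + 233212)/(-3169529 + E) = (-289 + 233212)/(-3169529 - 381879) = 232923/(-3551408) = 232923*(-1/3551408) = -232923/3551408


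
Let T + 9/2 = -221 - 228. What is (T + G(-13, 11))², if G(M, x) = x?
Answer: 783225/4 ≈ 1.9581e+5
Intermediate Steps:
T = -907/2 (T = -9/2 + (-221 - 228) = -9/2 - 449 = -907/2 ≈ -453.50)
(T + G(-13, 11))² = (-907/2 + 11)² = (-885/2)² = 783225/4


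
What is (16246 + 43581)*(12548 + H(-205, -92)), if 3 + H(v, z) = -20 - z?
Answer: 754837259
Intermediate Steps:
H(v, z) = -23 - z (H(v, z) = -3 + (-20 - z) = -23 - z)
(16246 + 43581)*(12548 + H(-205, -92)) = (16246 + 43581)*(12548 + (-23 - 1*(-92))) = 59827*(12548 + (-23 + 92)) = 59827*(12548 + 69) = 59827*12617 = 754837259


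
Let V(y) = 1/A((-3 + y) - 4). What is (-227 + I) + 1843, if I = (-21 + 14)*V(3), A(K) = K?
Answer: 6471/4 ≈ 1617.8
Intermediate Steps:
V(y) = 1/(-7 + y) (V(y) = 1/((-3 + y) - 4) = 1/(-7 + y))
I = 7/4 (I = (-21 + 14)/(-7 + 3) = -7/(-4) = -7*(-¼) = 7/4 ≈ 1.7500)
(-227 + I) + 1843 = (-227 + 7/4) + 1843 = -901/4 + 1843 = 6471/4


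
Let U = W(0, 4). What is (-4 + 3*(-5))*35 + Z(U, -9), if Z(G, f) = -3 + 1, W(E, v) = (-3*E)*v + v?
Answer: -667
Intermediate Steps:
W(E, v) = v - 3*E*v (W(E, v) = -3*E*v + v = v - 3*E*v)
U = 4 (U = 4*(1 - 3*0) = 4*(1 + 0) = 4*1 = 4)
Z(G, f) = -2
(-4 + 3*(-5))*35 + Z(U, -9) = (-4 + 3*(-5))*35 - 2 = (-4 - 15)*35 - 2 = -19*35 - 2 = -665 - 2 = -667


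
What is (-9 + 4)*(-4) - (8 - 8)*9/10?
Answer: 20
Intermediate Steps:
(-9 + 4)*(-4) - (8 - 8)*9/10 = -5*(-4) - 0*9*(⅒) = 20 - 0*9/10 = 20 - 1*0 = 20 + 0 = 20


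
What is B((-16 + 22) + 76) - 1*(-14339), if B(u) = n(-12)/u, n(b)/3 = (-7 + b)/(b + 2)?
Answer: 11758037/820 ≈ 14339.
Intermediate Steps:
n(b) = 3*(-7 + b)/(2 + b) (n(b) = 3*((-7 + b)/(b + 2)) = 3*((-7 + b)/(2 + b)) = 3*(-7 + b)/(2 + b))
B(u) = 57/(10*u) (B(u) = (3*(-7 - 12)/(2 - 12))/u = (3*(-19)/(-10))/u = (3*(-⅒)*(-19))/u = 57/(10*u))
B((-16 + 22) + 76) - 1*(-14339) = 57/(10*((-16 + 22) + 76)) - 1*(-14339) = 57/(10*(6 + 76)) + 14339 = (57/10)/82 + 14339 = (57/10)*(1/82) + 14339 = 57/820 + 14339 = 11758037/820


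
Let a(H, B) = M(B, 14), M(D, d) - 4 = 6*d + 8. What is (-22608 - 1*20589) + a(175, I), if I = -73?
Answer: -43101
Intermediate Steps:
M(D, d) = 12 + 6*d (M(D, d) = 4 + (6*d + 8) = 4 + (8 + 6*d) = 12 + 6*d)
a(H, B) = 96 (a(H, B) = 12 + 6*14 = 12 + 84 = 96)
(-22608 - 1*20589) + a(175, I) = (-22608 - 1*20589) + 96 = (-22608 - 20589) + 96 = -43197 + 96 = -43101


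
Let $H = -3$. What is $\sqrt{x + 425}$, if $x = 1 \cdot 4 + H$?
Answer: $\sqrt{426} \approx 20.64$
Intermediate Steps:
$x = 1$ ($x = 1 \cdot 4 - 3 = 4 - 3 = 1$)
$\sqrt{x + 425} = \sqrt{1 + 425} = \sqrt{426}$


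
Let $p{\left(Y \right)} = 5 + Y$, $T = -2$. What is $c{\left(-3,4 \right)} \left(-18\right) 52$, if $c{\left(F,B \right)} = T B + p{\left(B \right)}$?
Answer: $-936$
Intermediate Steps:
$c{\left(F,B \right)} = 5 - B$ ($c{\left(F,B \right)} = - 2 B + \left(5 + B\right) = 5 - B$)
$c{\left(-3,4 \right)} \left(-18\right) 52 = \left(5 - 4\right) \left(-18\right) 52 = 1 \left(-18\right) 52 = \left(-18\right) 52 = -936$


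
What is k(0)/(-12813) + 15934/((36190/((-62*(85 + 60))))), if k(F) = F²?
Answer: -14324666/3619 ≈ -3958.2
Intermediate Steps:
k(0)/(-12813) + 15934/((36190/((-62*(85 + 60))))) = 0²/(-12813) + 15934/((36190/((-62*(85 + 60))))) = 0*(-1/12813) + 15934/((36190/((-62*145)))) = 0 + 15934/((36190/(-8990))) = 0 + 15934/((36190*(-1/8990))) = 0 + 15934/(-3619/899) = 0 + 15934*(-899/3619) = 0 - 14324666/3619 = -14324666/3619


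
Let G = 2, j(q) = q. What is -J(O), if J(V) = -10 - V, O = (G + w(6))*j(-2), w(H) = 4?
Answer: -2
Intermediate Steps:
O = -12 (O = (2 + 4)*(-2) = 6*(-2) = -12)
-J(O) = -(-10 - 1*(-12)) = -(-10 + 12) = -1*2 = -2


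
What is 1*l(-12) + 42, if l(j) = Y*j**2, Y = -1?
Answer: -102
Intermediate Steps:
l(j) = -j**2
1*l(-12) + 42 = 1*(-1*(-12)**2) + 42 = 1*(-1*144) + 42 = 1*(-144) + 42 = -144 + 42 = -102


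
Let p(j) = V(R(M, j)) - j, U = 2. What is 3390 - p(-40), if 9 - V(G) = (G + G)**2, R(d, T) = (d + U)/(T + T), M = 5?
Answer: 5345649/1600 ≈ 3341.0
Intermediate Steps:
R(d, T) = (2 + d)/(2*T) (R(d, T) = (d + 2)/(T + T) = (2 + d)/((2*T)) = (2 + d)*(1/(2*T)) = (2 + d)/(2*T))
V(G) = 9 - 4*G**2 (V(G) = 9 - (G + G)**2 = 9 - (2*G)**2 = 9 - 4*G**2)
p(j) = 9 - j - 49/j**2 (p(j) = (9 - 4*(2 + 5)**2/(4*j**2)) - j = (9 - 4*49/(4*j**2)) - j = (9 - 49/j**2) - j = 9 - j - 49/j**2)
3390 - p(-40) = 3390 - (9 - 1*(-40) - 49/(-40)**2) = 3390 - (9 + 40 - 49*1/1600) = 3390 - (9 + 40 - 49/1600) = 3390 - 1*78351/1600 = 3390 - 78351/1600 = 5345649/1600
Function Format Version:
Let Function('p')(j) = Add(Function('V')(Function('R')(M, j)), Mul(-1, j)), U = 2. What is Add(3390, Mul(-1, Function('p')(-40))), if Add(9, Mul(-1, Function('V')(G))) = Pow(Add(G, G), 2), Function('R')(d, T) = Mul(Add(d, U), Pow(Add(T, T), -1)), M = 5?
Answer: Rational(5345649, 1600) ≈ 3341.0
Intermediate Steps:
Function('R')(d, T) = Mul(Rational(1, 2), Pow(T, -1), Add(2, d)) (Function('R')(d, T) = Mul(Add(d, 2), Pow(Add(T, T), -1)) = Mul(Add(2, d), Pow(Mul(2, T), -1)) = Mul(Add(2, d), Mul(Rational(1, 2), Pow(T, -1))) = Mul(Rational(1, 2), Pow(T, -1), Add(2, d)))
Function('V')(G) = Add(9, Mul(-4, Pow(G, 2))) (Function('V')(G) = Add(9, Mul(-1, Pow(Add(G, G), 2))) = Add(9, Mul(-1, Pow(Mul(2, G), 2))) = Add(9, Mul(-1, Mul(4, Pow(G, 2)))) = Add(9, Mul(-4, Pow(G, 2))))
Function('p')(j) = Add(9, Mul(-1, j), Mul(-49, Pow(j, -2))) (Function('p')(j) = Add(Add(9, Mul(-4, Pow(Mul(Rational(1, 2), Pow(j, -1), Add(2, 5)), 2))), Mul(-1, j)) = Add(Add(9, Mul(-4, Pow(Mul(Rational(1, 2), Pow(j, -1), 7), 2))), Mul(-1, j)) = Add(Add(9, Mul(-4, Pow(Mul(Rational(7, 2), Pow(j, -1)), 2))), Mul(-1, j)) = Add(Add(9, Mul(-4, Mul(Rational(49, 4), Pow(j, -2)))), Mul(-1, j)) = Add(Add(9, Mul(-49, Pow(j, -2))), Mul(-1, j)) = Add(9, Mul(-1, j), Mul(-49, Pow(j, -2))))
Add(3390, Mul(-1, Function('p')(-40))) = Add(3390, Mul(-1, Add(9, Mul(-1, -40), Mul(-49, Pow(-40, -2))))) = Add(3390, Mul(-1, Add(9, 40, Mul(-49, Rational(1, 1600))))) = Add(3390, Mul(-1, Add(9, 40, Rational(-49, 1600)))) = Add(3390, Mul(-1, Rational(78351, 1600))) = Add(3390, Rational(-78351, 1600)) = Rational(5345649, 1600)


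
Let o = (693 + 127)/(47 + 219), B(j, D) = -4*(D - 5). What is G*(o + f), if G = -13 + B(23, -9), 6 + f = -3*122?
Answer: -2109838/133 ≈ -15863.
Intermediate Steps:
B(j, D) = 20 - 4*D (B(j, D) = -4*(-5 + D) = 20 - 4*D)
f = -372 (f = -6 - 3*122 = -6 - 366 = -372)
G = 43 (G = -13 + (20 - 4*(-9)) = -13 + (20 + 36) = -13 + 56 = 43)
o = 410/133 (o = 820/266 = 820*(1/266) = 410/133 ≈ 3.0827)
G*(o + f) = 43*(410/133 - 372) = 43*(-49066/133) = -2109838/133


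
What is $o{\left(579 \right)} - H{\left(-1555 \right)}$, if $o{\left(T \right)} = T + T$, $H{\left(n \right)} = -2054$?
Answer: $3212$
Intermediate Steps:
$o{\left(T \right)} = 2 T$
$o{\left(579 \right)} - H{\left(-1555 \right)} = 2 \cdot 579 - -2054 = 1158 + 2054 = 3212$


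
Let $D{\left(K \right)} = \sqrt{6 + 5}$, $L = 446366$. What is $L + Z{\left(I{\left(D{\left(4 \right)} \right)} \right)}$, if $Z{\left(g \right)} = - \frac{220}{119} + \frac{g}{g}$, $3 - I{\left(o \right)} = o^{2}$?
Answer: $\frac{53117453}{119} \approx 4.4637 \cdot 10^{5}$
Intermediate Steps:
$D{\left(K \right)} = \sqrt{11}$
$I{\left(o \right)} = 3 - o^{2}$
$Z{\left(g \right)} = - \frac{101}{119}$ ($Z{\left(g \right)} = \left(-220\right) \frac{1}{119} + 1 = - \frac{220}{119} + 1 = - \frac{101}{119}$)
$L + Z{\left(I{\left(D{\left(4 \right)} \right)} \right)} = 446366 - \frac{101}{119} = \frac{53117453}{119}$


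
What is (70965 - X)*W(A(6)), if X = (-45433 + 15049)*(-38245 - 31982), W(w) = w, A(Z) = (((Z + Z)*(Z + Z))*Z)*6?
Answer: -11061132956352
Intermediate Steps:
A(Z) = 24*Z**3 (A(Z) = (((2*Z)*(2*Z))*Z)*6 = ((4*Z**2)*Z)*6 = (4*Z**3)*6 = 24*Z**3)
X = 2133777168 (X = -30384*(-70227) = 2133777168)
(70965 - X)*W(A(6)) = (70965 - 1*2133777168)*(24*6**3) = (70965 - 2133777168)*(24*216) = -2133706203*5184 = -11061132956352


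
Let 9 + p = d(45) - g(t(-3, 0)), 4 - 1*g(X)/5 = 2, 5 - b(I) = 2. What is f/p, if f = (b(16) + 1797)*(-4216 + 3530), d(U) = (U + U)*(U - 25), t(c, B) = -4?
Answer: -1234800/1781 ≈ -693.32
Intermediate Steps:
b(I) = 3 (b(I) = 5 - 1*2 = 5 - 2 = 3)
d(U) = 2*U*(-25 + U) (d(U) = (2*U)*(-25 + U) = 2*U*(-25 + U))
g(X) = 10 (g(X) = 20 - 5*2 = 20 - 10 = 10)
f = -1234800 (f = (3 + 1797)*(-4216 + 3530) = 1800*(-686) = -1234800)
p = 1781 (p = -9 + (2*45*(-25 + 45) - 1*10) = -9 + (2*45*20 - 10) = -9 + (1800 - 10) = -9 + 1790 = 1781)
f/p = -1234800/1781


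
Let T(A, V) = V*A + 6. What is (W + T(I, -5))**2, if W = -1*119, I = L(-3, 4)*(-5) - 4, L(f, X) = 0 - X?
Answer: 37249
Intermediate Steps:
L(f, X) = -X
I = 16 (I = -1*4*(-5) - 4 = -4*(-5) - 4 = 20 - 4 = 16)
T(A, V) = 6 + A*V (T(A, V) = A*V + 6 = 6 + A*V)
W = -119
(W + T(I, -5))**2 = (-119 + (6 + 16*(-5)))**2 = (-119 + (6 - 80))**2 = (-119 - 74)**2 = (-193)**2 = 37249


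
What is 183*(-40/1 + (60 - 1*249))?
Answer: -41907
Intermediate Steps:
183*(-40/1 + (60 - 1*249)) = 183*(-40*1 + (60 - 249)) = 183*(-40 - 189) = 183*(-229) = -41907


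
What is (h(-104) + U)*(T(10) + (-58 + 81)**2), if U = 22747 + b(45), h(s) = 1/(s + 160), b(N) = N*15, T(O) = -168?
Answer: 473499513/56 ≈ 8.4553e+6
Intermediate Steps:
b(N) = 15*N
h(s) = 1/(160 + s)
U = 23422 (U = 22747 + 15*45 = 22747 + 675 = 23422)
(h(-104) + U)*(T(10) + (-58 + 81)**2) = (1/(160 - 104) + 23422)*(-168 + (-58 + 81)**2) = (1/56 + 23422)*(-168 + 23**2) = (1/56 + 23422)*(-168 + 529) = (1311633/56)*361 = 473499513/56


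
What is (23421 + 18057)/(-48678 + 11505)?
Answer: -13826/12391 ≈ -1.1158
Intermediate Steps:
(23421 + 18057)/(-48678 + 11505) = 41478/(-37173) = 41478*(-1/37173) = -13826/12391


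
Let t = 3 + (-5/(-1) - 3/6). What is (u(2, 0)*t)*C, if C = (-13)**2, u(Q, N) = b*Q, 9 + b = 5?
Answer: -10140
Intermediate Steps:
b = -4 (b = -9 + 5 = -4)
u(Q, N) = -4*Q
t = 15/2 (t = 3 + (-5*(-1) - 3*1/6) = 3 + (5 - 1/2) = 3 + 9/2 = 15/2 ≈ 7.5000)
C = 169
(u(2, 0)*t)*C = (-4*2*(15/2))*169 = -8*15/2*169 = -60*169 = -10140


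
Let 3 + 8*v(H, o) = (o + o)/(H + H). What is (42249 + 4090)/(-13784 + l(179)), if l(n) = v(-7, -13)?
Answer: -324373/96489 ≈ -3.3618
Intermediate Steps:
v(H, o) = -3/8 + o/(8*H) (v(H, o) = -3/8 + ((o + o)/(H + H))/8 = -3/8 + ((2*o)/((2*H)))/8 = -3/8 + ((2*o)*(1/(2*H)))/8 = -3/8 + (o/H)/8 = -3/8 + o/(8*H))
l(n) = -⅐ (l(n) = (⅛)*(-13 - 3*(-7))/(-7) = (⅛)*(-⅐)*(-13 + 21) = (⅛)*(-⅐)*8 = -⅐)
(42249 + 4090)/(-13784 + l(179)) = (42249 + 4090)/(-13784 - ⅐) = 46339/(-96489/7) = 46339*(-7/96489) = -324373/96489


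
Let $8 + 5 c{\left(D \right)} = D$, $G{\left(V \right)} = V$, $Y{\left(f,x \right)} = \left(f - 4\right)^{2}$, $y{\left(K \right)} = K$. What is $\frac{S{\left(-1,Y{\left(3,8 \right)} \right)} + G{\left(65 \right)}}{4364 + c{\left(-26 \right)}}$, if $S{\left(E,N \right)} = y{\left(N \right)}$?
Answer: $\frac{55}{3631} \approx 0.015147$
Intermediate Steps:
$Y{\left(f,x \right)} = \left(-4 + f\right)^{2}$
$c{\left(D \right)} = - \frac{8}{5} + \frac{D}{5}$
$S{\left(E,N \right)} = N$
$\frac{S{\left(-1,Y{\left(3,8 \right)} \right)} + G{\left(65 \right)}}{4364 + c{\left(-26 \right)}} = \frac{\left(-4 + 3\right)^{2} + 65}{4364 + \left(- \frac{8}{5} + \frac{1}{5} \left(-26\right)\right)} = \frac{\left(-1\right)^{2} + 65}{4364 - \frac{34}{5}} = \frac{1 + 65}{4364 - \frac{34}{5}} = \frac{66}{\frac{21786}{5}} = 66 \cdot \frac{5}{21786} = \frac{55}{3631}$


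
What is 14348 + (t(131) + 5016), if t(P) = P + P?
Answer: 19626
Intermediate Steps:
t(P) = 2*P
14348 + (t(131) + 5016) = 14348 + (2*131 + 5016) = 14348 + (262 + 5016) = 14348 + 5278 = 19626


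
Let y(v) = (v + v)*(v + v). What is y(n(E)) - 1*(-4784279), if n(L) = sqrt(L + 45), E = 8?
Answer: 4784491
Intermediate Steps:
n(L) = sqrt(45 + L)
y(v) = 4*v**2 (y(v) = (2*v)*(2*v) = 4*v**2)
y(n(E)) - 1*(-4784279) = 4*(sqrt(45 + 8))**2 - 1*(-4784279) = 4*(sqrt(53))**2 + 4784279 = 4*53 + 4784279 = 212 + 4784279 = 4784491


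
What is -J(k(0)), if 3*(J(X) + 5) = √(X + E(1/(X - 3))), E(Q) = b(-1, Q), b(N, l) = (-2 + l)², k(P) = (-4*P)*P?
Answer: 38/9 ≈ 4.2222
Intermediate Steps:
k(P) = -4*P²
E(Q) = (-2 + Q)²
J(X) = -5 + √(X + (-2 + 1/(-3 + X))²)/3 (J(X) = -5 + √(X + (-2 + 1/(X - 3))²)/3 = -5 + √(X + (-2 + 1/(-3 + X))²)/3)
-J(k(0)) = -(-5 + √(-4*0² + (-7 + 2*(-4*0²))²/(-3 - 4*0²)²)/3) = -(-5 + √(-4*0 + (-7 + 2*(-4*0))²/(-3 - 4*0)²)/3) = -(-5 + √(0 + (-7 + 2*0)²/(-3 + 0)²)/3) = -(-5 + √(0 + (-7 + 0)²/(-3)²)/3) = -(-5 + √(0 + (-7)²*(⅑))/3) = -(-5 + √(0 + 49*(⅑))/3) = -(-5 + √(0 + 49/9)/3) = -(-5 + √(49/9)/3) = -(-5 + (⅓)*(7/3)) = -(-5 + 7/9) = -1*(-38/9) = 38/9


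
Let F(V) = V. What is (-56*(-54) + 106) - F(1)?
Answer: 3129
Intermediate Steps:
(-56*(-54) + 106) - F(1) = (-56*(-54) + 106) - 1*1 = (3024 + 106) - 1 = 3130 - 1 = 3129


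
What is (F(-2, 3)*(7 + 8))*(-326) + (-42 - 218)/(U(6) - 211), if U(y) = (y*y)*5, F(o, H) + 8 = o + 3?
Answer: 1061390/31 ≈ 34238.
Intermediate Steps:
F(o, H) = -5 + o (F(o, H) = -8 + (o + 3) = -8 + (3 + o) = -5 + o)
U(y) = 5*y² (U(y) = y²*5 = 5*y²)
(F(-2, 3)*(7 + 8))*(-326) + (-42 - 218)/(U(6) - 211) = ((-5 - 2)*(7 + 8))*(-326) + (-42 - 218)/(5*6² - 211) = -7*15*(-326) - 260/(5*36 - 211) = -105*(-326) - 260/(180 - 211) = 34230 - 260/(-31) = 34230 - 260*(-1/31) = 34230 + 260/31 = 1061390/31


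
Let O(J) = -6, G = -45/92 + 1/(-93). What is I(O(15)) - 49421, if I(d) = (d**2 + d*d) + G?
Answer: -422234321/8556 ≈ -49350.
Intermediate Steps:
G = -4277/8556 (G = -45*1/92 + 1*(-1/93) = -45/92 - 1/93 = -4277/8556 ≈ -0.49988)
I(d) = -4277/8556 + 2*d**2 (I(d) = (d**2 + d*d) - 4277/8556 = (d**2 + d**2) - 4277/8556 = 2*d**2 - 4277/8556 = -4277/8556 + 2*d**2)
I(O(15)) - 49421 = (-4277/8556 + 2*(-6)**2) - 49421 = (-4277/8556 + 2*36) - 49421 = (-4277/8556 + 72) - 49421 = 611755/8556 - 49421 = -422234321/8556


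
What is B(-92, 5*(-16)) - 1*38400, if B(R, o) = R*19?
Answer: -40148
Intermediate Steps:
B(R, o) = 19*R
B(-92, 5*(-16)) - 1*38400 = 19*(-92) - 1*38400 = -1748 - 38400 = -40148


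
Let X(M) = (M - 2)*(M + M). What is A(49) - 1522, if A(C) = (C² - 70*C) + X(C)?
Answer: 2055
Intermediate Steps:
X(M) = 2*M*(-2 + M) (X(M) = (-2 + M)*(2*M) = 2*M*(-2 + M))
A(C) = C² - 70*C + 2*C*(-2 + C) (A(C) = (C² - 70*C) + 2*C*(-2 + C) = C² - 70*C + 2*C*(-2 + C))
A(49) - 1522 = 49*(-74 + 3*49) - 1522 = 49*(-74 + 147) - 1522 = 49*73 - 1522 = 3577 - 1522 = 2055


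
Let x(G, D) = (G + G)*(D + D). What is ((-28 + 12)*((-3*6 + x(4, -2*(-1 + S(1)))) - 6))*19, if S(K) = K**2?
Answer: 7296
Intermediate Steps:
x(G, D) = 4*D*G (x(G, D) = (2*G)*(2*D) = 4*D*G)
((-28 + 12)*((-3*6 + x(4, -2*(-1 + S(1)))) - 6))*19 = ((-28 + 12)*((-3*6 + 4*(-2*(-1 + 1**2))*4) - 6))*19 = -16*((-18 + 4*(-2*(-1 + 1))*4) - 6)*19 = -16*((-18 + 4*(-2*0)*4) - 6)*19 = -16*((-18 + 4*0*4) - 6)*19 = -16*((-18 + 0) - 6)*19 = -16*(-18 - 6)*19 = -16*(-24)*19 = 384*19 = 7296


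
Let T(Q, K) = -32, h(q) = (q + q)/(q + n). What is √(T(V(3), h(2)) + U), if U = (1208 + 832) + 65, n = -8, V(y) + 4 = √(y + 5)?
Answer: √2073 ≈ 45.530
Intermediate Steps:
V(y) = -4 + √(5 + y) (V(y) = -4 + √(y + 5) = -4 + √(5 + y))
h(q) = 2*q/(-8 + q) (h(q) = (q + q)/(q - 8) = (2*q)/(-8 + q) = 2*q/(-8 + q))
U = 2105 (U = 2040 + 65 = 2105)
√(T(V(3), h(2)) + U) = √(-32 + 2105) = √2073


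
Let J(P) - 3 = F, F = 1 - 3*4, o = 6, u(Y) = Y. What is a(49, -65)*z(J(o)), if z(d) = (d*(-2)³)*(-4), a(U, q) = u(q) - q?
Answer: 0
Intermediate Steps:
a(U, q) = 0 (a(U, q) = q - q = 0)
F = -11 (F = 1 - 12 = -11)
J(P) = -8 (J(P) = 3 - 11 = -8)
z(d) = 32*d (z(d) = (d*(-8))*(-4) = -8*d*(-4) = 32*d)
a(49, -65)*z(J(o)) = 0*(32*(-8)) = 0*(-256) = 0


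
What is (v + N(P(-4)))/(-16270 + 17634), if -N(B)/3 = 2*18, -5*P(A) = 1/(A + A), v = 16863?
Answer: 16755/1364 ≈ 12.284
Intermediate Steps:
P(A) = -1/(10*A) (P(A) = -1/(5*(A + A)) = -1/(2*A)/5 = -1/(10*A))
N(B) = -108 (N(B) = -6*18 = -3*36 = -108)
(v + N(P(-4)))/(-16270 + 17634) = (16863 - 108)/(-16270 + 17634) = 16755/1364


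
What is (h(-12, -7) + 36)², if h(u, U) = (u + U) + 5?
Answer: 484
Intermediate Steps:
h(u, U) = 5 + U + u (h(u, U) = (U + u) + 5 = 5 + U + u)
(h(-12, -7) + 36)² = ((5 - 7 - 12) + 36)² = (-14 + 36)² = 22² = 484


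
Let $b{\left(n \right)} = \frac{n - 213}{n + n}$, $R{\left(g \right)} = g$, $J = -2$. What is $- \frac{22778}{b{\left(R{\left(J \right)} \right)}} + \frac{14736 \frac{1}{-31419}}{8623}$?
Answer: $- \frac{8228205417128}{19416365985} \approx -423.78$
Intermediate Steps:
$b{\left(n \right)} = \frac{-213 + n}{2 n}$
$- \frac{22778}{b{\left(R{\left(J \right)} \right)}} + \frac{14736 \frac{1}{-31419}}{8623} = - \frac{22778}{\frac{1}{2} \frac{1}{-2} \left(-213 - 2\right)} + \frac{14736 \frac{1}{-31419}}{8623} = - \frac{22778}{\frac{1}{2} \left(- \frac{1}{2}\right) \left(-215\right)} + 14736 \left(- \frac{1}{31419}\right) \frac{1}{8623} = - \frac{22778}{\frac{215}{4}} - \frac{4912}{90308679} = \left(-22778\right) \frac{4}{215} - \frac{4912}{90308679} = - \frac{91112}{215} - \frac{4912}{90308679} = - \frac{8228205417128}{19416365985}$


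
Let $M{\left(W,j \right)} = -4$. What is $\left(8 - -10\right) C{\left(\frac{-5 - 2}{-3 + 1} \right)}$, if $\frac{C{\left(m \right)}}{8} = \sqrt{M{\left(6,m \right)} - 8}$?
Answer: $288 i \sqrt{3} \approx 498.83 i$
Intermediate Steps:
$C{\left(m \right)} = 16 i \sqrt{3}$ ($C{\left(m \right)} = 8 \sqrt{-4 - 8} = 8 \sqrt{-12} = 8 \cdot 2 i \sqrt{3} = 16 i \sqrt{3}$)
$\left(8 - -10\right) C{\left(\frac{-5 - 2}{-3 + 1} \right)} = \left(8 - -10\right) 16 i \sqrt{3} = \left(8 + 10\right) 16 i \sqrt{3} = 18 \cdot 16 i \sqrt{3} = 288 i \sqrt{3}$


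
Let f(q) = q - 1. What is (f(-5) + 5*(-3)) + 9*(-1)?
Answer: -30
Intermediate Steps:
f(q) = -1 + q
(f(-5) + 5*(-3)) + 9*(-1) = ((-1 - 5) + 5*(-3)) + 9*(-1) = (-6 - 15) - 9 = -21 - 9 = -30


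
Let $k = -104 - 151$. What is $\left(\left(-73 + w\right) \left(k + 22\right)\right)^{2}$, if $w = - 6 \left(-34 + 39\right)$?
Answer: $575952001$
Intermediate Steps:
$w = -30$ ($w = \left(-6\right) 5 = -30$)
$k = -255$
$\left(\left(-73 + w\right) \left(k + 22\right)\right)^{2} = \left(\left(-73 - 30\right) \left(-255 + 22\right)\right)^{2} = \left(\left(-103\right) \left(-233\right)\right)^{2} = 23999^{2} = 575952001$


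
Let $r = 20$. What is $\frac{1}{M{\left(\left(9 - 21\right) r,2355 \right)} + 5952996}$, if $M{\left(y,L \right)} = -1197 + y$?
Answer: $\frac{1}{5951559} \approx 1.6802 \cdot 10^{-7}$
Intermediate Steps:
$\frac{1}{M{\left(\left(9 - 21\right) r,2355 \right)} + 5952996} = \frac{1}{\left(-1197 + \left(9 - 21\right) 20\right) + 5952996} = \frac{1}{\left(-1197 - 240\right) + 5952996} = \frac{1}{-1437 + 5952996} = \frac{1}{5951559}$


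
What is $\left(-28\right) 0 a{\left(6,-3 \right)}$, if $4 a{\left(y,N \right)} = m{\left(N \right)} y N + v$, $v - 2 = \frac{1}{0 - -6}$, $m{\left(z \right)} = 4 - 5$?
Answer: $0$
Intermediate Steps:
$m{\left(z \right)} = -1$
$v = \frac{13}{6}$ ($v = 2 + \frac{1}{0 - -6} = 2 + \frac{1}{0 + 6} = 2 + \frac{1}{6} = \frac{13}{6} \approx 2.1667$)
$a{\left(y,N \right)} = \frac{13}{24} - \frac{N y}{4}$ ($a{\left(y,N \right)} = \frac{- y N + \frac{13}{6}}{4} = \frac{- N y + \frac{13}{6}}{4} = \frac{\frac{13}{6} - N y}{4} = \frac{13}{24} - \frac{N y}{4}$)
$\left(-28\right) 0 a{\left(6,-3 \right)} = \left(-28\right) 0 \left(\frac{13}{24} - \left(- \frac{3}{4}\right) 6\right) = 0 \left(\frac{13}{24} + \frac{9}{2}\right) = 0 \cdot \frac{121}{24} = 0$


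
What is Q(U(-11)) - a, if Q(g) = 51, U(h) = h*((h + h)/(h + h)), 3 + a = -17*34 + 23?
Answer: 609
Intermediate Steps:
a = -558 (a = -3 + (-17*34 + 23) = -3 + (-578 + 23) = -3 - 555 = -558)
U(h) = h (U(h) = h*((2*h)/((2*h))) = h*((2*h)*(1/(2*h))) = h*1 = h)
Q(U(-11)) - a = 51 - 1*(-558) = 51 + 558 = 609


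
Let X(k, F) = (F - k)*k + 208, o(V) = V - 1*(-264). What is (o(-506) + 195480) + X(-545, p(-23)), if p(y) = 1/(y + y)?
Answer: -4672089/46 ≈ -1.0157e+5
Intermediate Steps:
o(V) = 264 + V (o(V) = V + 264 = 264 + V)
p(y) = 1/(2*y)
X(k, F) = 208 + k*(F - k) (X(k, F) = k*(F - k) + 208 = 208 + k*(F - k))
(o(-506) + 195480) + X(-545, p(-23)) = ((264 - 506) + 195480) + (208 - 1*(-545)² + ((½)/(-23))*(-545)) = (-242 + 195480) + (208 - 1*297025 + ((½)*(-1/23))*(-545)) = 195238 + (208 - 297025 - 1/46*(-545)) = 195238 + (208 - 297025 + 545/46) = 195238 - 13653037/46 = -4672089/46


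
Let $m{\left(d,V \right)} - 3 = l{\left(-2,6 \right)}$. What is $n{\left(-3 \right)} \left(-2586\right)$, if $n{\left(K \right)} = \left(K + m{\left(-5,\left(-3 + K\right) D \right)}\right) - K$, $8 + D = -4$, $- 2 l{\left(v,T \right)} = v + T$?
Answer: $-2586$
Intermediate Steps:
$l{\left(v,T \right)} = - \frac{T}{2} - \frac{v}{2}$ ($l{\left(v,T \right)} = - \frac{v + T}{2} = - \frac{T + v}{2} = - \frac{T}{2} - \frac{v}{2}$)
$D = -12$ ($D = -8 - 4 = -12$)
$m{\left(d,V \right)} = 1$ ($m{\left(d,V \right)} = 3 - 2 = 1$)
$n{\left(K \right)} = 1$ ($n{\left(K \right)} = \left(K + 1\right) - K = \left(1 + K\right) - K = 1$)
$n{\left(-3 \right)} \left(-2586\right) = 1 \left(-2586\right) = -2586$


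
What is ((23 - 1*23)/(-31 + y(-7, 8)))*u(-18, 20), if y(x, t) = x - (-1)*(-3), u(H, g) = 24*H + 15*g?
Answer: 0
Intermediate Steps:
u(H, g) = 15*g + 24*H
y(x, t) = -3 + x (y(x, t) = x - 1*3 = x - 3 = -3 + x)
((23 - 1*23)/(-31 + y(-7, 8)))*u(-18, 20) = ((23 - 1*23)/(-31 + (-3 - 7)))*(15*20 + 24*(-18)) = ((23 - 23)/(-31 - 10))*(300 - 432) = (0/(-41))*(-132) = (0*(-1/41))*(-132) = 0*(-132) = 0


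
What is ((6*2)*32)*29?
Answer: 11136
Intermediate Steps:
((6*2)*32)*29 = (12*32)*29 = 384*29 = 11136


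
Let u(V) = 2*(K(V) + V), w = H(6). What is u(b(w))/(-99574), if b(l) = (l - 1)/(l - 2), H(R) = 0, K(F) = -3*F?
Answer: 1/49787 ≈ 2.0086e-5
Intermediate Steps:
w = 0
b(l) = (-1 + l)/(-2 + l)
u(V) = -4*V (u(V) = 2*(-3*V + V) = 2*(-2*V) = -4*V)
u(b(w))/(-99574) = -4*(-1 + 0)/(-2 + 0)/(-99574) = -4*(-1)/(-2)*(-1/99574) = -(-2)*(-1)*(-1/99574) = -4*½*(-1/99574) = -2*(-1/99574) = 1/49787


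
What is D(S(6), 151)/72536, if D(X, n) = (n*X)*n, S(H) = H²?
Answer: 205209/18134 ≈ 11.316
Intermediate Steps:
D(X, n) = X*n² (D(X, n) = (X*n)*n = X*n²)
D(S(6), 151)/72536 = (6²*151²)/72536 = (36*22801)*(1/72536) = 820836*(1/72536) = 205209/18134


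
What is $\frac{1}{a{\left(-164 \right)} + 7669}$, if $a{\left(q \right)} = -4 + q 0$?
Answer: $\frac{1}{7665} \approx 0.00013046$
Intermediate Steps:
$a{\left(q \right)} = -4$ ($a{\left(q \right)} = -4 + 0 = -4$)
$\frac{1}{a{\left(-164 \right)} + 7669} = \frac{1}{-4 + 7669} = \frac{1}{7665}$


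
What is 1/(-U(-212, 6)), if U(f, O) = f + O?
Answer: 1/206 ≈ 0.0048544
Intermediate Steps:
U(f, O) = O + f
1/(-U(-212, 6)) = 1/(-(6 - 212)) = 1/(-1*(-206)) = 1/206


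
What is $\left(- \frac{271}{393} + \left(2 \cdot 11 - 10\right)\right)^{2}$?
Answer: $\frac{19758025}{154449} \approx 127.93$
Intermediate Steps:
$\left(- \frac{271}{393} + \left(2 \cdot 11 - 10\right)\right)^{2} = \left(\left(-271\right) \frac{1}{393} + \left(22 - 10\right)\right)^{2} = \left(- \frac{271}{393} + 12\right)^{2} = \left(\frac{4445}{393}\right)^{2} = \frac{19758025}{154449}$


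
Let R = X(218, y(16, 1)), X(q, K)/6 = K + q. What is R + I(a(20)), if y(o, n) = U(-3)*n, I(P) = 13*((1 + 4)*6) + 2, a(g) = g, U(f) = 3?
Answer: 1718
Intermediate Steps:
I(P) = 392 (I(P) = 13*(5*6) + 2 = 13*30 + 2 = 390 + 2 = 392)
y(o, n) = 3*n
X(q, K) = 6*K + 6*q (X(q, K) = 6*(K + q) = 6*K + 6*q)
R = 1326 (R = 6*(3*1) + 6*218 = 6*3 + 1308 = 18 + 1308 = 1326)
R + I(a(20)) = 1326 + 392 = 1718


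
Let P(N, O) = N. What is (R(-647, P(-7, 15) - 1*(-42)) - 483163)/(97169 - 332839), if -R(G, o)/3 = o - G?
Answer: 485209/235670 ≈ 2.0588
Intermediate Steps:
R(G, o) = -3*o + 3*G (R(G, o) = -3*(o - G) = -3*o + 3*G)
(R(-647, P(-7, 15) - 1*(-42)) - 483163)/(97169 - 332839) = ((-3*(-7 - 1*(-42)) + 3*(-647)) - 483163)/(97169 - 332839) = ((-3*(-7 + 42) - 1941) - 483163)/(-235670) = ((-3*35 - 1941) - 483163)*(-1/235670) = ((-105 - 1941) - 483163)*(-1/235670) = (-2046 - 483163)*(-1/235670) = -485209*(-1/235670) = 485209/235670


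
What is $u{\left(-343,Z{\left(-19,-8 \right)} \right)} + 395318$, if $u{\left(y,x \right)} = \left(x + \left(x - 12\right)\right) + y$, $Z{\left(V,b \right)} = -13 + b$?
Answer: $394921$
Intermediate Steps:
$u{\left(y,x \right)} = -12 + y + 2 x$ ($u{\left(y,x \right)} = \left(x + \left(x - 12\right)\right) + y = \left(x + \left(-12 + x\right)\right) + y = \left(-12 + 2 x\right) + y = -12 + y + 2 x$)
$u{\left(-343,Z{\left(-19,-8 \right)} \right)} + 395318 = \left(-12 - 343 + 2 \left(-13 - 8\right)\right) + 395318 = \left(-12 - 343 + 2 \left(-21\right)\right) + 395318 = \left(-12 - 343 - 42\right) + 395318 = -397 + 395318 = 394921$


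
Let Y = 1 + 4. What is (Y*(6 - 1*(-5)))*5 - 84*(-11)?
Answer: 1199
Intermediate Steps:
Y = 5
(Y*(6 - 1*(-5)))*5 - 84*(-11) = (5*(6 - 1*(-5)))*5 - 84*(-11) = (5*(6 + 5))*5 + 924 = (5*11)*5 + 924 = 55*5 + 924 = 275 + 924 = 1199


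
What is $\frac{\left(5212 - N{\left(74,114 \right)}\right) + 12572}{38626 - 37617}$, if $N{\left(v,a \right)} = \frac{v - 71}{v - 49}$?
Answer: $\frac{444597}{25225} \approx 17.625$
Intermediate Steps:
$N{\left(v,a \right)} = \frac{-71 + v}{-49 + v}$
$\frac{\left(5212 - N{\left(74,114 \right)}\right) + 12572}{38626 - 37617} = \frac{\left(5212 - \frac{-71 + 74}{-49 + 74}\right) + 12572}{38626 - 37617} = \frac{\left(5212 - \frac{1}{25} \cdot 3\right) + 12572}{1009} = \left(\left(5212 - \frac{1}{25} \cdot 3\right) + 12572\right) \frac{1}{1009} = \left(\left(5212 - \frac{3}{25}\right) + 12572\right) \frac{1}{1009} = \left(\frac{130297}{25} + 12572\right) \frac{1}{1009} = \frac{444597}{25} \cdot \frac{1}{1009} = \frac{444597}{25225}$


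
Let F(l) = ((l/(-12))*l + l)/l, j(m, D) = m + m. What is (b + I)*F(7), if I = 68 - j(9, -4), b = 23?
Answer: 365/12 ≈ 30.417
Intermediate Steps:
j(m, D) = 2*m
I = 50 (I = 68 - 2*9 = 68 - 1*18 = 68 - 18 = 50)
F(l) = (l - l**2/12)/l (F(l) = ((l*(-1/12))*l + l)/l = ((-l/12)*l + l)/l = (-l**2/12 + l)/l = (l - l**2/12)/l)
(b + I)*F(7) = (23 + 50)*(1 - 1/12*7) = 73*(1 - 7/12) = 73*(5/12) = 365/12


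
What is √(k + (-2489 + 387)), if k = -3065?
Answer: I*√5167 ≈ 71.882*I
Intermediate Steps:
√(k + (-2489 + 387)) = √(-3065 + (-2489 + 387)) = √(-3065 - 2102) = √(-5167) = I*√5167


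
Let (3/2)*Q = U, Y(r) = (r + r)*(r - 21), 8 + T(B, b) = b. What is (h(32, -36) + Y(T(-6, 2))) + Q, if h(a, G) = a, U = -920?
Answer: -772/3 ≈ -257.33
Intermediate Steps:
T(B, b) = -8 + b
Y(r) = 2*r*(-21 + r) (Y(r) = (2*r)*(-21 + r) = 2*r*(-21 + r))
Q = -1840/3 (Q = (⅔)*(-920) = -1840/3 ≈ -613.33)
(h(32, -36) + Y(T(-6, 2))) + Q = (32 + 2*(-8 + 2)*(-21 + (-8 + 2))) - 1840/3 = (32 + 2*(-6)*(-21 - 6)) - 1840/3 = (32 + 2*(-6)*(-27)) - 1840/3 = (32 + 324) - 1840/3 = 356 - 1840/3 = -772/3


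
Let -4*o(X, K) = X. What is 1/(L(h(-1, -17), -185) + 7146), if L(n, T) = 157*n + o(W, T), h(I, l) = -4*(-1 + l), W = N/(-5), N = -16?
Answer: 5/92246 ≈ 5.4203e-5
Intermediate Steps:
W = 16/5 (W = -16/(-5) = -16*(-⅕) = 16/5 ≈ 3.2000)
o(X, K) = -X/4
h(I, l) = 4 - 4*l
L(n, T) = -⅘ + 157*n (L(n, T) = 157*n - ¼*16/5 = 157*n - ⅘ = -⅘ + 157*n)
1/(L(h(-1, -17), -185) + 7146) = 1/((-⅘ + 157*(4 - 4*(-17))) + 7146) = 1/((-⅘ + 157*(4 + 68)) + 7146) = 1/((-⅘ + 157*72) + 7146) = 1/((-⅘ + 11304) + 7146) = 1/(56516/5 + 7146) = 1/(92246/5) = 5/92246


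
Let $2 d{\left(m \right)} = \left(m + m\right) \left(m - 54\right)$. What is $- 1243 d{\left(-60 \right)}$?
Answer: $-8502120$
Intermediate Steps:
$d{\left(m \right)} = m \left(-54 + m\right)$ ($d{\left(m \right)} = \frac{\left(m + m\right) \left(m - 54\right)}{2} = \frac{2 m \left(-54 + m\right)}{2} = m \left(-54 + m\right)$)
$- 1243 d{\left(-60 \right)} = - 1243 \left(- 60 \left(-54 - 60\right)\right) = - 1243 \left(\left(-60\right) \left(-114\right)\right) = \left(-1243\right) 6840 = -8502120$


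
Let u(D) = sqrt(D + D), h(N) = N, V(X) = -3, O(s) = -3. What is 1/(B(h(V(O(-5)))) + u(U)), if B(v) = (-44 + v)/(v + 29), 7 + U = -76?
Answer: -1222/114425 - 676*I*sqrt(166)/114425 ≈ -0.010679 - 0.076117*I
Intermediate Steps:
U = -83 (U = -7 - 76 = -83)
B(v) = (-44 + v)/(29 + v)
u(D) = sqrt(2)*sqrt(D) (u(D) = sqrt(2*D) = sqrt(2)*sqrt(D))
1/(B(h(V(O(-5)))) + u(U)) = 1/((-44 - 3)/(29 - 3) + sqrt(2)*sqrt(-83)) = 1/(-47/26 + sqrt(2)*(I*sqrt(83))) = 1/((1/26)*(-47) + I*sqrt(166)) = 1/(-47/26 + I*sqrt(166))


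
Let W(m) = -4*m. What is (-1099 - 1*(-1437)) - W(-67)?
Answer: 70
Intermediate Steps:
(-1099 - 1*(-1437)) - W(-67) = (-1099 - 1*(-1437)) - (-4)*(-67) = (-1099 + 1437) - 1*268 = 338 - 268 = 70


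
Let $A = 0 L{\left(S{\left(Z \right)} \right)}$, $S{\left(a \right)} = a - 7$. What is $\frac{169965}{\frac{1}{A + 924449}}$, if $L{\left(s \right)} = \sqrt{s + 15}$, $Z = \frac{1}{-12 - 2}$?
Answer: $157123974285$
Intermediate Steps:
$Z = - \frac{1}{14}$ ($Z = \frac{1}{-14} = - \frac{1}{14} \approx -0.071429$)
$S{\left(a \right)} = -7 + a$
$L{\left(s \right)} = \sqrt{15 + s}$
$A = 0$ ($A = 0 \sqrt{15 - \frac{99}{14}} = 0 \sqrt{\frac{111}{14}} = 0 \frac{\sqrt{1554}}{14} = 0$)
$\frac{169965}{\frac{1}{A + 924449}} = \frac{169965}{\frac{1}{0 + 924449}} = \frac{169965}{\frac{1}{924449}} = 169965 \frac{1}{\frac{1}{924449}} = 169965 \cdot 924449 = 157123974285$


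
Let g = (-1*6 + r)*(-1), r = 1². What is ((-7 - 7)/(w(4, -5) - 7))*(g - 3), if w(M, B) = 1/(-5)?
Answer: 35/9 ≈ 3.8889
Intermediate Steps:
w(M, B) = -⅕
r = 1
g = 5 (g = (-1*6 + 1)*(-1) = (-6 + 1)*(-1) = -5*(-1) = 5)
((-7 - 7)/(w(4, -5) - 7))*(g - 3) = ((-7 - 7)/(-⅕ - 7))*(5 - 3) = -14/(-36/5)*2 = -14*(-5/36)*2 = (35/18)*2 = 35/9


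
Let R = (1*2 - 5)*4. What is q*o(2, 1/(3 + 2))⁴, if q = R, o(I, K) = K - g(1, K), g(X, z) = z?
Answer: 0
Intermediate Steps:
o(I, K) = 0 (o(I, K) = K - K = 0)
R = -12 (R = (2 - 5)*4 = -3*4 = -12)
q = -12
q*o(2, 1/(3 + 2))⁴ = -12*0⁴ = -12*0 = 0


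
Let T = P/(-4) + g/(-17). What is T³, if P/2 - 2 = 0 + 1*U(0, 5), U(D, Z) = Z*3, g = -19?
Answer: -15813251/39304 ≈ -402.33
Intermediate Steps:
U(D, Z) = 3*Z
P = 34 (P = 4 + 2*(0 + 1*(3*5)) = 4 + 2*(0 + 1*15) = 4 + 2*(0 + 15) = 4 + 2*15 = 4 + 30 = 34)
T = -251/34 (T = 34/(-4) - 19/(-17) = 34*(-¼) - 19*(-1/17) = -17/2 + 19/17 = -251/34 ≈ -7.3824)
T³ = (-251/34)³ = -15813251/39304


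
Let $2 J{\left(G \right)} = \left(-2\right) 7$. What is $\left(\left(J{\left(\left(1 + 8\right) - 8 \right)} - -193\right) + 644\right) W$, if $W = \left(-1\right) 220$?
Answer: $-182600$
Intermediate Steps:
$J{\left(G \right)} = -7$ ($J{\left(G \right)} = \frac{\left(-2\right) 7}{2} = \frac{1}{2} \left(-14\right) = -7$)
$W = -220$
$\left(\left(J{\left(\left(1 + 8\right) - 8 \right)} - -193\right) + 644\right) W = \left(\left(-7 - -193\right) + 644\right) \left(-220\right) = \left(\left(-7 + 193\right) + 644\right) \left(-220\right) = \left(186 + 644\right) \left(-220\right) = 830 \left(-220\right) = -182600$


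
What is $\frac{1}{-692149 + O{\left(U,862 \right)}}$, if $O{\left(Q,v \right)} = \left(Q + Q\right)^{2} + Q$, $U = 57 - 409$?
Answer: $- \frac{1}{196885} \approx -5.0791 \cdot 10^{-6}$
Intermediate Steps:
$U = -352$
$O{\left(Q,v \right)} = Q + 4 Q^{2}$ ($O{\left(Q,v \right)} = \left(2 Q\right)^{2} + Q = 4 Q^{2} + Q = Q + 4 Q^{2}$)
$\frac{1}{-692149 + O{\left(U,862 \right)}} = \frac{1}{-692149 - 352 \left(1 + 4 \left(-352\right)\right)} = \frac{1}{-692149 - 352 \left(1 - 1408\right)} = \frac{1}{-692149 - -495264} = \frac{1}{-692149 + 495264} = \frac{1}{-196885} = - \frac{1}{196885}$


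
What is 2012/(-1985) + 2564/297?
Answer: 4491976/589545 ≈ 7.6194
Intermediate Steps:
2012/(-1985) + 2564/297 = 2012*(-1/1985) + 2564*(1/297) = -2012/1985 + 2564/297 = 4491976/589545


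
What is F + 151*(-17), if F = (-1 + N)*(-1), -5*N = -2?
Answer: -12832/5 ≈ -2566.4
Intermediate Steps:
N = ⅖ (N = -⅕*(-2) = ⅖ ≈ 0.40000)
F = ⅗ (F = (-1 + ⅖)*(-1) = -⅗*(-1) = ⅗ ≈ 0.60000)
F + 151*(-17) = ⅗ + 151*(-17) = ⅗ - 2567 = -12832/5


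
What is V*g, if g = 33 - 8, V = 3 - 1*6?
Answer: -75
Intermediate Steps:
V = -3 (V = 3 - 6 = -3)
g = 25
V*g = -3*25 = -75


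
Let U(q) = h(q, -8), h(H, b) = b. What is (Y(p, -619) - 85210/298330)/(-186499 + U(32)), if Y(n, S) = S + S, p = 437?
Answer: 12313925/1854687777 ≈ 0.0066394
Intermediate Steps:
U(q) = -8
Y(n, S) = 2*S
(Y(p, -619) - 85210/298330)/(-186499 + U(32)) = (2*(-619) - 85210/298330)/(-186499 - 8) = (-1238 - 85210*1/298330)/(-186507) = (-1238 - 8521/29833)*(-1/186507) = -36941775/29833*(-1/186507) = 12313925/1854687777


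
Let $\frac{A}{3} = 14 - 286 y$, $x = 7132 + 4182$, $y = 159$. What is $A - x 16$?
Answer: $-317404$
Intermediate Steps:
$x = 11314$
$A = -136380$ ($A = 3 \left(14 - 45474\right) = 3 \left(-45460\right) = -136380$)
$A - x 16 = -136380 - 11314 \cdot 16 = -136380 - 181024 = -317404$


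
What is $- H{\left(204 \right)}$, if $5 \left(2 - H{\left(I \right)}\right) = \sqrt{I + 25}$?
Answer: $-2 + \frac{\sqrt{229}}{5} \approx 1.0265$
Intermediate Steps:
$H{\left(I \right)} = 2 - \frac{\sqrt{25 + I}}{5}$ ($H{\left(I \right)} = 2 - \frac{\sqrt{I + 25}}{5} = 2 - \frac{\sqrt{25 + I}}{5}$)
$- H{\left(204 \right)} = - (2 - \frac{\sqrt{25 + 204}}{5}) = - (2 - \frac{\sqrt{229}}{5}) = -2 + \frac{\sqrt{229}}{5}$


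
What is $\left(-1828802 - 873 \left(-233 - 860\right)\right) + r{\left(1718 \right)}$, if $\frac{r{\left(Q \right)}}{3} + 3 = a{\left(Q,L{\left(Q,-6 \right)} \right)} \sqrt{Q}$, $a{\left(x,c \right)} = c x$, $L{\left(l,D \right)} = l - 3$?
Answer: $-874622 + 8839110 \sqrt{1718} \approx 3.655 \cdot 10^{8}$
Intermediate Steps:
$L{\left(l,D \right)} = -3 + l$
$r{\left(Q \right)} = -9 + 3 Q^{\frac{3}{2}} \left(-3 + Q\right)$ ($r{\left(Q \right)} = -9 + 3 \left(-3 + Q\right) Q \sqrt{Q} = -9 + 3 Q \left(-3 + Q\right) \sqrt{Q} = -9 + 3 Q^{\frac{3}{2}} \left(-3 + Q\right)$)
$\left(-1828802 - 873 \left(-233 - 860\right)\right) + r{\left(1718 \right)} = \left(-1828802 - 873 \left(-233 - 860\right)\right) - \left(9 - 3 \cdot 1718^{\frac{3}{2}} \left(-3 + 1718\right)\right) = \left(-1828802 - -954189\right) - \left(9 - 3 \cdot 1718 \sqrt{1718} \cdot 1715\right) = \left(-1828802 + 954189\right) - \left(9 - 8839110 \sqrt{1718}\right) = -874613 - \left(9 - 8839110 \sqrt{1718}\right) = -874622 + 8839110 \sqrt{1718}$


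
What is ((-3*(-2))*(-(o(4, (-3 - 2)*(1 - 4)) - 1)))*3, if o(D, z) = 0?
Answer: 18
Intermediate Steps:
((-3*(-2))*(-(o(4, (-3 - 2)*(1 - 4)) - 1)))*3 = ((-3*(-2))*(-(0 - 1)))*3 = (6*(-1*(-1)))*3 = (6*1)*3 = 6*3 = 18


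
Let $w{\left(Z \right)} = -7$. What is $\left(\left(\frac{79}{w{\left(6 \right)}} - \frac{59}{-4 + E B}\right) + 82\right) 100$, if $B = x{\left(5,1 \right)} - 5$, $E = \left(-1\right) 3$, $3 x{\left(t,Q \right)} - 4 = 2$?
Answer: $\frac{41240}{7} \approx 5891.4$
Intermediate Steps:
$x{\left(t,Q \right)} = 2$ ($x{\left(t,Q \right)} = \frac{4}{3} + \frac{1}{3} \cdot 2 = \frac{4}{3} + \frac{2}{3} = 2$)
$E = -3$
$B = -3$ ($B = 2 - 5 = -3$)
$\left(\left(\frac{79}{w{\left(6 \right)}} - \frac{59}{-4 + E B}\right) + 82\right) 100 = \left(\left(\frac{79}{-7} - \frac{59}{-4 - -9}\right) + 82\right) 100 = \left(\left(79 \left(- \frac{1}{7}\right) - \frac{59}{-4 + 9}\right) + 82\right) 100 = \left(\left(- \frac{79}{7} - \frac{59}{5}\right) + 82\right) 100 = \left(- \frac{808}{35} + 82\right) 100 = \frac{2062}{35} \cdot 100 = \frac{41240}{7}$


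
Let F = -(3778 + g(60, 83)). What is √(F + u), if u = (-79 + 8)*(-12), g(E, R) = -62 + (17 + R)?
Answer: 2*I*√741 ≈ 54.443*I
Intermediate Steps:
g(E, R) = -45 + R
F = -3816 (F = -(3778 + (-45 + 83)) = -(3778 + 38) = -1*3816 = -3816)
u = 852 (u = -71*(-12) = 852)
√(F + u) = √(-3816 + 852) = √(-2964) = 2*I*√741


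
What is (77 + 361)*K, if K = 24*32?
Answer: 336384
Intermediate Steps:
K = 768
(77 + 361)*K = (77 + 361)*768 = 438*768 = 336384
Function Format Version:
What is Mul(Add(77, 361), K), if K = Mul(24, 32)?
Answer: 336384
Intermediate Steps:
K = 768
Mul(Add(77, 361), K) = Mul(Add(77, 361), 768) = Mul(438, 768) = 336384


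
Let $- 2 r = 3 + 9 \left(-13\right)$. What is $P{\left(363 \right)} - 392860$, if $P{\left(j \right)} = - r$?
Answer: $-392917$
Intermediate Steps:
$r = 57$ ($r = - \frac{3 + 9 \left(-13\right)}{2} = - \frac{3 - 117}{2} = \left(- \frac{1}{2}\right) \left(-114\right) = 57$)
$P{\left(j \right)} = -57$ ($P{\left(j \right)} = \left(-1\right) 57 = -57$)
$P{\left(363 \right)} - 392860 = -57 - 392860 = -392917$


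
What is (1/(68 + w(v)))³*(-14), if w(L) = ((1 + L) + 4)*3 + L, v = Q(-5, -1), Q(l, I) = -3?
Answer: -14/357911 ≈ -3.9116e-5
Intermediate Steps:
v = -3
w(L) = 15 + 4*L (w(L) = (5 + L)*3 + L = (15 + 3*L) + L = 15 + 4*L)
(1/(68 + w(v)))³*(-14) = (1/(68 + (15 + 4*(-3))))³*(-14) = (1/(68 + (15 - 12)))³*(-14) = (1/(68 + 3))³*(-14) = (1/71)³*(-14) = (1/357911)*(-14) = -14/357911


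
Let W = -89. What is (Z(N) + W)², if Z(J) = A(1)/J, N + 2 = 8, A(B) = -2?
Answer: 71824/9 ≈ 7980.4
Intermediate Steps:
N = 6 (N = -2 + 8 = 6)
Z(J) = -2/J
(Z(N) + W)² = (-2/6 - 89)² = (-2*⅙ - 89)² = (-⅓ - 89)² = (-268/3)² = 71824/9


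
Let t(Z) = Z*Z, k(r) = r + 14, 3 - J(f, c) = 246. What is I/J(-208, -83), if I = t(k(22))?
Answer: -16/3 ≈ -5.3333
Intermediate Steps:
J(f, c) = -243 (J(f, c) = 3 - 1*246 = 3 - 246 = -243)
k(r) = 14 + r
t(Z) = Z²
I = 1296 (I = (14 + 22)² = 36² = 1296)
I/J(-208, -83) = 1296/(-243) = 1296*(-1/243) = -16/3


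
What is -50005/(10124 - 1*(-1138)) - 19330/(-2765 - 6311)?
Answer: -29518865/12776739 ≈ -2.3104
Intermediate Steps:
-50005/(10124 - 1*(-1138)) - 19330/(-2765 - 6311) = -50005/(10124 + 1138) - 19330/(-9076) = -50005/11262 - 19330*(-1/9076) = -50005*1/11262 + 9665/4538 = -50005/11262 + 9665/4538 = -29518865/12776739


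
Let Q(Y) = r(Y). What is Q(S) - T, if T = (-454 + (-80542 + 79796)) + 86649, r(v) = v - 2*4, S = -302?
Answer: -85759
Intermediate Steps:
r(v) = -8 + v (r(v) = v - 8 = -8 + v)
Q(Y) = -8 + Y
T = 85449 (T = (-454 - 746) + 86649 = -1200 + 86649 = 85449)
Q(S) - T = (-8 - 302) - 1*85449 = -310 - 85449 = -85759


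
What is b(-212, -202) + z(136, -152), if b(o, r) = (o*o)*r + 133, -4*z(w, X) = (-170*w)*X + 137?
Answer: -39828597/4 ≈ -9.9572e+6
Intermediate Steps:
z(w, X) = -137/4 + 85*X*w/2 (z(w, X) = -((-170*w)*X + 137)/4 = -(-170*X*w + 137)/4 = -(137 - 170*X*w)/4 = -137/4 + 85*X*w/2)
b(o, r) = 133 + r*o² (b(o, r) = o²*r + 133 = r*o² + 133 = 133 + r*o²)
b(-212, -202) + z(136, -152) = (133 - 202*(-212)²) + (-137/4 + (85/2)*(-152)*136) = (133 - 202*44944) + (-137/4 - 878560) = (133 - 9078688) - 3514377/4 = -9078555 - 3514377/4 = -39828597/4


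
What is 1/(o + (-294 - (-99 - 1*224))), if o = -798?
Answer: -1/769 ≈ -0.0013004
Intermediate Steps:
1/(o + (-294 - (-99 - 1*224))) = 1/(-798 + (-294 - (-99 - 1*224))) = 1/(-798 + (-294 - (-99 - 224))) = 1/(-798 + (-294 - 1*(-323))) = 1/(-798 + (-294 + 323)) = 1/(-798 + 29) = 1/(-769) = -1/769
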